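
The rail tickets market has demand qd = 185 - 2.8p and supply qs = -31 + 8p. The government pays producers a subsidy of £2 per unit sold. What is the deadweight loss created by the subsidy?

Pre-subsidy: 185 - 2.8p = -31 + 8p gives p* = 20, q* = 129.
With the subsidy, sellers receive ps = pb + 2 for each unit, where pb is the price buyers pay.
Supply in terms of pb becomes qs = -31 + 8(pb + 2) = -15 + 8pb. Setting this equal to demand: 185 - 2.8pb = -15 + 8pb, so pb = 500/27.
Sellers receive ps = 500/27 + 2 = 554/27; q' = 185 − 2.8·(500/27) = 3595/27.
The subsidy expands output by 3595/27 − 129 = 112/27 past the efficient level; on those units the gap between marginal cost and willingness to pay runs from 0 up to 2.
DWL = ½ × 2 × 112/27 = 112/27.

Deadweight loss = 112/27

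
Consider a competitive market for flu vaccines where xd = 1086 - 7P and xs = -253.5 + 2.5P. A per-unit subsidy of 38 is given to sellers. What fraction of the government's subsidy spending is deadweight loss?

DWL / government spending = 35/169

Pre-subsidy: 1086 - 7P = -253.5 + 2.5P gives P* = 141, x* = 99.
With the subsidy, sellers receive Ps = Pb + 38 for each unit, where Pb is the price buyers pay.
Supply in terms of Pb becomes xs = -253.5 + 2.5(Pb + 38) = -158.5 + 2.5Pb. Setting this equal to demand: 1086 - 7Pb = -158.5 + 2.5Pb, so Pb = 131.
Sellers receive Ps = 131 + 38 = 169; x' = 1086 − 7·131 = 169.
ΔCS = ½(99 + 169)(141 − 131) = 1340; ΔPS = ½(99 + 169)(169 − 141) = 3752.
Government spending = 38 × 169 = 6422.
DWL = ½ × 38 × (169 − 99) = 1330; fraction = 1330 / 6422 = 35/169.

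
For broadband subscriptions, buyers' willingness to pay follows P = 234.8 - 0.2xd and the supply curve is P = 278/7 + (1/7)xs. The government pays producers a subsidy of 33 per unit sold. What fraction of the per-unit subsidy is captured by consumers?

Consumer share = 7/12

Pre-subsidy: 234.8 - 0.2x = 278/7 + (1/7)x gives x* = 569 and P* = 121.
With the subsidy, sellers receive Ps = Pb + 33 for each unit, where Pb is the price buyers pay.
On the curves, Pb = 234.8 - 0.2x and Ps = 278/7 + (1/7)x; the wedge Ps − Pb = 33 gives 278/7 + (1/7)x − (234.8 - 0.2x) = 33, so x' = 665.25.
Then Pb = 234.8 − 0.2·665.25 = 101.75 and Ps = 278/7 + (1/7)·665.25 = 134.75.
Buyers' price falls by P* − Pb = 121 − 101.75 = 19.25; sellers' price rises by Ps − P* = 134.75 − 121 = 13.75.
So consumers capture 19.25/33 = 7/12 of each unit of subsidy.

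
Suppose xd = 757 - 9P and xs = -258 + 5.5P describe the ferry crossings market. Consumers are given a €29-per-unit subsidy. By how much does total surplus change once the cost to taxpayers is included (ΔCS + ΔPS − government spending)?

Net change in total surplus = -€1435.5

Pre-subsidy: 757 - 9P = -258 + 5.5P gives P* = 70, x* = 127.
With the rebate, buyers effectively pay Pb = Ps − 29, where Ps is the price sellers receive.
Demand in terms of Ps becomes xd = 757 − 9(Ps − 29) = 1018 - 9Ps. Setting this equal to supply: 1018 - 9Ps = -258 + 5.5Ps, so Ps = 88.
Buyers pay Pb = 88 − 29 = 59; x' = -258 + 5.5·88 = 226.
ΔCS = ½(127 + 226)(70 − 59) = 1941.5; ΔPS = ½(127 + 226)(88 − 70) = 3177.
Government spending = 29 × 226 = 6554.
Net change = 1941.5 + 3177 − 6554 = -1435.5. The loss equals the DWL triangle ½·29·99.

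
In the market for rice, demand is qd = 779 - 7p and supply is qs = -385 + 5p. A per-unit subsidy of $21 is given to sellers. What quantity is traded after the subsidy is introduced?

q' = 161.25

Pre-subsidy: 779 - 7p = -385 + 5p gives p* = 97, q* = 100.
With the subsidy, sellers receive ps = pb + 21 for each unit, where pb is the price buyers pay.
Supply in terms of pb becomes qs = -385 + 5(pb + 21) = -280 + 5pb. Setting this equal to demand: 779 - 7pb = -280 + 5pb, so pb = 88.25.
Sellers receive ps = 88.25 + 21 = 109.25; q' = 779 − 7·88.25 = 161.25.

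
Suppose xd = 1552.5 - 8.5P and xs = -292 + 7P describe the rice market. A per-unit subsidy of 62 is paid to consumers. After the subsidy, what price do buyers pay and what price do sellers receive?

Buyers pay 91; sellers receive 153

Pre-subsidy: 1552.5 - 8.5P = -292 + 7P gives P* = 119, x* = 541.
With the rebate, buyers effectively pay Pb = Ps − 62, where Ps is the price sellers receive.
Demand in terms of Ps becomes xd = 1552.5 − 8.5(Ps − 62) = 2079.5 - 8.5Ps. Setting this equal to supply: 2079.5 - 8.5Ps = -292 + 7Ps, so Ps = 153.
Buyers pay Pb = 153 − 62 = 91; x' = -292 + 7·153 = 779.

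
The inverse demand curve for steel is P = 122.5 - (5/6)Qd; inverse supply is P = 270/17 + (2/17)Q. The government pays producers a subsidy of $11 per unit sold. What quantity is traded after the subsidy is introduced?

Q' = 11997/97

Pre-subsidy: 122.5 - (5/6)Q = 270/17 + (2/17)Q gives Q* = 10875/97 and P* = 2820/97.
With the subsidy, sellers receive Ps = Pb + 11 for each unit, where Pb is the price buyers pay.
On the curves, Pb = 122.5 - (5/6)Q and Ps = 270/17 + (2/17)Q; the wedge Ps − Pb = 11 gives 270/17 + (2/17)Q − (122.5 - (5/6)Q) = 11, so Q' = 11997/97.
Then Pb = 122.5 − (5/6)·(11997/97) = 1885/97 and Ps = 270/17 + (2/17)·(11997/97) = 2952/97.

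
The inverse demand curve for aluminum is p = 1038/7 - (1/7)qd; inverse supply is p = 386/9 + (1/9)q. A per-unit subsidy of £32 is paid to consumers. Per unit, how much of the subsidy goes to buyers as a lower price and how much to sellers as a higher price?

Pre-subsidy: 1038/7 - (1/7)q = 386/9 + (1/9)q gives q* = 415 and p* = 89.
With the rebate, buyers effectively pay pb = ps − 32, where ps is the price sellers receive.
On the curves, pb = 1038/7 - (1/7)q and ps = 386/9 + (1/9)q; the wedge ps − pb = 32 gives 386/9 + (1/9)q − (1038/7 - (1/7)q) = 32, so q' = 541.
Then pb = 1038/7 − (1/7)·541 = 71 and ps = 386/9 + (1/9)·541 = 103.
Buyers' price falls by p* − pb = 89 − 71 = 18; sellers' price rises by ps − p* = 103 − 89 = 14.

Buyers gain £18 per unit; sellers gain £14 per unit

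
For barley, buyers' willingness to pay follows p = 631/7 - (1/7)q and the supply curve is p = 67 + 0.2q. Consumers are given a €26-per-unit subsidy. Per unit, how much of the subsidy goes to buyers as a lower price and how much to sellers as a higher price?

Pre-subsidy: 631/7 - (1/7)q = 67 + 0.2q gives q* = 67.5 and p* = 80.5.
With the rebate, buyers effectively pay pb = ps − 26, where ps is the price sellers receive.
On the curves, pb = 631/7 - (1/7)q and ps = 67 + 0.2q; the wedge ps − pb = 26 gives 67 + 0.2q − (631/7 - (1/7)q) = 26, so q' = 430/3.
Then pb = 631/7 − (1/7)·(430/3) = 209/3 and ps = 67 + 0.2·(430/3) = 287/3.
Buyers' price falls by p* − pb = 80.5 − 209/3 = 65/6; sellers' price rises by ps − p* = 287/3 − 80.5 = 91/6.

Buyers gain 65/6 per unit; sellers gain 91/6 per unit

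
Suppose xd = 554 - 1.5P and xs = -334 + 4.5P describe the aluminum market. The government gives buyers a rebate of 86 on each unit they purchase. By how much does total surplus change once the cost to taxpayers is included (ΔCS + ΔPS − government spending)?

Net change in total surplus = -4160.25

Pre-subsidy: 554 - 1.5P = -334 + 4.5P gives P* = 148, x* = 332.
With the rebate, buyers effectively pay Pb = Ps − 86, where Ps is the price sellers receive.
Demand in terms of Ps becomes xd = 554 − 1.5(Ps − 86) = 683 - 1.5Ps. Setting this equal to supply: 683 - 1.5Ps = -334 + 4.5Ps, so Ps = 169.5.
Buyers pay Pb = 169.5 − 86 = 83.5; x' = -334 + 4.5·169.5 = 428.75.
ΔCS = ½(332 + 428.75)(148 − 83.5) = 24534.1875; ΔPS = ½(332 + 428.75)(169.5 − 148) = 8178.0625.
Government spending = 86 × 428.75 = 36872.5.
Net change = 24534.1875 + 8178.0625 − 36872.5 = -4160.25. The loss equals the DWL triangle ½·86·96.75.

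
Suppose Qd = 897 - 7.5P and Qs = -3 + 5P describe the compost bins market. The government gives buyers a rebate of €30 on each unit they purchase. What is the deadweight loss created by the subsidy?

Pre-subsidy: 897 - 7.5P = -3 + 5P gives P* = 72, Q* = 357.
With the rebate, buyers effectively pay Pb = Ps − 30, where Ps is the price sellers receive.
Demand in terms of Ps becomes Qd = 897 − 7.5(Ps − 30) = 1122 - 7.5Ps. Setting this equal to supply: 1122 - 7.5Ps = -3 + 5Ps, so Ps = 90.
Buyers pay Pb = 90 − 30 = 60; Q' = -3 + 5·90 = 447.
The subsidy expands output by 447 − 357 = 90 past the efficient level; on those units the gap between marginal cost and willingness to pay runs from 0 up to 30.
DWL = ½ × 30 × 90 = 1350.

Deadweight loss = €1350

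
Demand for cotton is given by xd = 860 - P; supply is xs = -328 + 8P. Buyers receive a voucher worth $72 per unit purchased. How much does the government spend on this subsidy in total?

Government cost = $57024

Pre-subsidy: 860 - P = -328 + 8P gives P* = 132, x* = 728.
With the rebate, buyers effectively pay Pb = Ps − 72, where Ps is the price sellers receive.
Demand in terms of Ps becomes xd = 860 − 1(Ps − 72) = 932 - Ps. Setting this equal to supply: 932 - Ps = -328 + 8Ps, so Ps = 140.
Buyers pay Pb = 140 − 72 = 68; x' = -328 + 8·140 = 792.
Government outlay = subsidy × quantity = 72 × 792 = 57024.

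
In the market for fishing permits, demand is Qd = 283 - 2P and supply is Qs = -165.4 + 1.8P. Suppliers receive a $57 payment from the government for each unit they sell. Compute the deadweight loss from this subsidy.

Deadweight loss = $1539

Pre-subsidy: 283 - 2P = -165.4 + 1.8P gives P* = 118, Q* = 47.
With the subsidy, sellers receive Ps = Pb + 57 for each unit, where Pb is the price buyers pay.
Supply in terms of Pb becomes Qs = -165.4 + 1.8(Pb + 57) = -62.8 + 1.8Pb. Setting this equal to demand: 283 - 2Pb = -62.8 + 1.8Pb, so Pb = 91.
Sellers receive Ps = 91 + 57 = 148; Q' = 283 − 2·91 = 101.
The subsidy expands output by 101 − 47 = 54 past the efficient level; on those units the gap between marginal cost and willingness to pay runs from 0 up to 57.
DWL = ½ × 57 × 54 = 1539.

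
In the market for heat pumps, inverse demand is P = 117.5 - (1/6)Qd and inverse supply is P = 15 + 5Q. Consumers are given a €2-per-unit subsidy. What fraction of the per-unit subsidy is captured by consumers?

Consumer share = 1/31

Pre-subsidy: 117.5 - (1/6)Q = 15 + 5Q gives Q* = 615/31 and P* = 3540/31.
With the rebate, buyers effectively pay Pb = Ps − 2, where Ps is the price sellers receive.
On the curves, Pb = 117.5 - (1/6)Q and Ps = 15 + 5Q; the wedge Ps − Pb = 2 gives 15 + 5Q − (117.5 - (1/6)Q) = 2, so Q' = 627/31.
Then Pb = 117.5 − (1/6)·(627/31) = 3538/31 and Ps = 15 + 5·(627/31) = 3600/31.
Buyers' price falls by P* − Pb = 3540/31 − 3538/31 = 2/31; sellers' price rises by Ps − P* = 3600/31 − 3540/31 = 60/31.
So consumers capture (2/31)/2 = 1/31 of each unit of subsidy.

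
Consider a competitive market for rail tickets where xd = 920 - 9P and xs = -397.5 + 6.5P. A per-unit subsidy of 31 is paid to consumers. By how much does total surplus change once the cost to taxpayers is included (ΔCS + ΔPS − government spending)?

Pre-subsidy: 920 - 9P = -397.5 + 6.5P gives P* = 85, x* = 155.
With the rebate, buyers effectively pay Pb = Ps − 31, where Ps is the price sellers receive.
Demand in terms of Ps becomes xd = 920 − 9(Ps − 31) = 1199 - 9Ps. Setting this equal to supply: 1199 - 9Ps = -397.5 + 6.5Ps, so Ps = 103.
Buyers pay Pb = 103 − 31 = 72; x' = -397.5 + 6.5·103 = 272.
ΔCS = ½(155 + 272)(85 − 72) = 2775.5; ΔPS = ½(155 + 272)(103 − 85) = 3843.
Government spending = 31 × 272 = 8432.
Net change = 2775.5 + 3843 − 8432 = -1813.5. The loss equals the DWL triangle ½·31·117.

Net change in total surplus = -1813.5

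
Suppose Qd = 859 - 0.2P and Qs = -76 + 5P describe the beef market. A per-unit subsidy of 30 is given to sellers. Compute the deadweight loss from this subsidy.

Deadweight loss = 1125/13

Pre-subsidy: 859 - 0.2P = -76 + 5P gives P* = 4675/26, Q* = 21399/26.
With the subsidy, sellers receive Ps = Pb + 30 for each unit, where Pb is the price buyers pay.
Supply in terms of Pb becomes Qs = -76 + 5(Pb + 30) = 74 + 5Pb. Setting this equal to demand: 859 - 0.2Pb = 74 + 5Pb, so Pb = 3925/26.
Sellers receive Ps = 3925/26 + 30 = 4705/26; Q' = 859 − 0.2·(3925/26) = 21549/26.
The subsidy expands output by 21549/26 − 21399/26 = 75/13 past the efficient level; on those units the gap between marginal cost and willingness to pay runs from 0 up to 30.
DWL = ½ × 30 × 75/13 = 1125/13.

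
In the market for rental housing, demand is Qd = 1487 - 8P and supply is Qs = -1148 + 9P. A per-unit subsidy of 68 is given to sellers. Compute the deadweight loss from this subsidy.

Deadweight loss = 9792

Pre-subsidy: 1487 - 8P = -1148 + 9P gives P* = 155, Q* = 247.
With the subsidy, sellers receive Ps = Pb + 68 for each unit, where Pb is the price buyers pay.
Supply in terms of Pb becomes Qs = -1148 + 9(Pb + 68) = -536 + 9Pb. Setting this equal to demand: 1487 - 8Pb = -536 + 9Pb, so Pb = 119.
Sellers receive Ps = 119 + 68 = 187; Q' = 1487 − 8·119 = 535.
The subsidy expands output by 535 − 247 = 288 past the efficient level; on those units the gap between marginal cost and willingness to pay runs from 0 up to 68.
DWL = ½ × 68 × 288 = 9792.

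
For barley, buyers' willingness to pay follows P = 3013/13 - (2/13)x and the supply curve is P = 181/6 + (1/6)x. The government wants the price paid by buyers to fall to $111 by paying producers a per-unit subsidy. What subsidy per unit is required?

At a buyer price of 111, quantity demanded is 1506.5 − 6.5·111 = 785.
Sellers supply 785 only when they receive Ps = 181/6 + (1/6)·785 = 161.
s = Ps − Pb = 161 − 111 = 50.

Required subsidy s = $50 per unit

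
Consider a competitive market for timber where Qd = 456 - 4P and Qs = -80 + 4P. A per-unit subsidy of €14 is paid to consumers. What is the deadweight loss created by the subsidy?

Deadweight loss = €196

Pre-subsidy: 456 - 4P = -80 + 4P gives P* = 67, Q* = 188.
With the rebate, buyers effectively pay Pb = Ps − 14, where Ps is the price sellers receive.
Demand in terms of Ps becomes Qd = 456 − 4(Ps − 14) = 512 - 4Ps. Setting this equal to supply: 512 - 4Ps = -80 + 4Ps, so Ps = 74.
Buyers pay Pb = 74 − 14 = 60; Q' = -80 + 4·74 = 216.
The subsidy expands output by 216 − 188 = 28 past the efficient level; on those units the gap between marginal cost and willingness to pay runs from 0 up to 14.
DWL = ½ × 14 × 28 = 196.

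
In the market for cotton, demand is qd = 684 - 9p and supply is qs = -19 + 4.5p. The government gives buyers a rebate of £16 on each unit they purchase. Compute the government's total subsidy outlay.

Government cost = 12640/3

Pre-subsidy: 684 - 9p = -19 + 4.5p gives p* = 1406/27, q* = 646/3.
With the rebate, buyers effectively pay pb = ps − 16, where ps is the price sellers receive.
Demand in terms of ps becomes qd = 684 − 9(ps − 16) = 828 - 9ps. Setting this equal to supply: 828 - 9ps = -19 + 4.5ps, so ps = 1694/27.
Buyers pay pb = 1694/27 − 16 = 1262/27; q' = -19 + 4.5·(1694/27) = 790/3.
Government outlay = subsidy × quantity = 16 × 790/3 = 12640/3.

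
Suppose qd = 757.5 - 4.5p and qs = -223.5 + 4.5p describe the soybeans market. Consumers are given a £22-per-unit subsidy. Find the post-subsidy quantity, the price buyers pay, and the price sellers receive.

Pre-subsidy: 757.5 - 4.5p = -223.5 + 4.5p gives p* = 109, q* = 267.
With the rebate, buyers effectively pay pb = ps − 22, where ps is the price sellers receive.
Demand in terms of ps becomes qd = 757.5 − 4.5(ps − 22) = 856.5 - 4.5ps. Setting this equal to supply: 856.5 - 4.5ps = -223.5 + 4.5ps, so ps = 120.
Buyers pay pb = 120 − 22 = 98; q' = -223.5 + 4.5·120 = 316.5.

q' = 316.5; buyers pay £98; sellers receive £120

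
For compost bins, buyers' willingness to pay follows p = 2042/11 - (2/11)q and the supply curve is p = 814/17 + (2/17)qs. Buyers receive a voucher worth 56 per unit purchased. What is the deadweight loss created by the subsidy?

Pre-subsidy: 2042/11 - (2/11)q = 814/17 + (2/17)q gives q* = 460 and p* = 102.
With the rebate, buyers effectively pay pb = ps − 56, where ps is the price sellers receive.
On the curves, pb = 2042/11 - (2/11)q and ps = 814/17 + (2/17)q; the wedge ps − pb = 56 gives 814/17 + (2/17)q − (2042/11 - (2/11)q) = 56, so q' = 647.
Then pb = 2042/11 − (2/11)·647 = 68 and ps = 814/17 + (2/17)·647 = 124.
The subsidy expands output by 647 − 460 = 187 past the efficient level; on those units the gap between marginal cost and willingness to pay runs from 0 up to 56.
DWL = ½ × 56 × 187 = 5236.

Deadweight loss = 5236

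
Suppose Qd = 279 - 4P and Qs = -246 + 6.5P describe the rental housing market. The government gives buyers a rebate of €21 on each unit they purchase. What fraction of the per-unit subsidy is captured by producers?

Producer share = 8/21

Pre-subsidy: 279 - 4P = -246 + 6.5P gives P* = 50, Q* = 79.
With the rebate, buyers effectively pay Pb = Ps − 21, where Ps is the price sellers receive.
Demand in terms of Ps becomes Qd = 279 − 4(Ps − 21) = 363 - 4Ps. Setting this equal to supply: 363 - 4Ps = -246 + 6.5Ps, so Ps = 58.
Buyers pay Pb = 58 − 21 = 37; Q' = -246 + 6.5·58 = 131.
Buyers' price falls by P* − Pb = 50 − 37 = 13; sellers' price rises by Ps − P* = 58 − 50 = 8.
So producers capture 8/21 = 8/21 of each unit of subsidy.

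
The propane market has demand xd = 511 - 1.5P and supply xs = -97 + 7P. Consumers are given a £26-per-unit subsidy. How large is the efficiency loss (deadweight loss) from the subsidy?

Deadweight loss = 7098/17

Pre-subsidy: 511 - 1.5P = -97 + 7P gives P* = 1216/17, x* = 6863/17.
With the rebate, buyers effectively pay Pb = Ps − 26, where Ps is the price sellers receive.
Demand in terms of Ps becomes xd = 511 − 1.5(Ps − 26) = 550 - 1.5Ps. Setting this equal to supply: 550 - 1.5Ps = -97 + 7Ps, so Ps = 1294/17.
Buyers pay Pb = 1294/17 − 26 = 852/17; x' = -97 + 7·(1294/17) = 7409/17.
The subsidy expands output by 7409/17 − 6863/17 = 546/17 past the efficient level; on those units the gap between marginal cost and willingness to pay runs from 0 up to 26.
DWL = ½ × 26 × 546/17 = 7098/17.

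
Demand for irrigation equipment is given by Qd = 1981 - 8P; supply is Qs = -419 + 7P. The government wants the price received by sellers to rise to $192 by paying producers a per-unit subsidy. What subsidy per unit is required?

Required subsidy s = $60 per unit

At a seller price of 192, quantity supplied is -419 + 7·192 = 925.
Buyers absorb 925 only when they pay Pb with 1981 − 8·Pb = 925, i.e. Pb = 132.
s = Ps − Pb = 192 − 132 = 60.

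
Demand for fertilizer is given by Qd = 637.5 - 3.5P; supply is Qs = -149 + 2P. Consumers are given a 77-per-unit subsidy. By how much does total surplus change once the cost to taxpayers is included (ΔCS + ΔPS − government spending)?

Net change in total surplus = -3773

Pre-subsidy: 637.5 - 3.5P = -149 + 2P gives P* = 143, Q* = 137.
With the rebate, buyers effectively pay Pb = Ps − 77, where Ps is the price sellers receive.
Demand in terms of Ps becomes Qd = 637.5 − 3.5(Ps − 77) = 907 - 3.5Ps. Setting this equal to supply: 907 - 3.5Ps = -149 + 2Ps, so Ps = 192.
Buyers pay Pb = 192 − 77 = 115; Q' = -149 + 2·192 = 235.
ΔCS = ½(137 + 235)(143 − 115) = 5208; ΔPS = ½(137 + 235)(192 − 143) = 9114.
Government spending = 77 × 235 = 18095.
Net change = 5208 + 9114 − 18095 = -3773. The loss equals the DWL triangle ½·77·98.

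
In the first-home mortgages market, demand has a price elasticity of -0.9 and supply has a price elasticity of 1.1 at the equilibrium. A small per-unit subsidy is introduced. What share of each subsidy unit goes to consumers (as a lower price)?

Consumer share = 0.55

For a small subsidy around the equilibrium, the benefit split depends on the relative slopes, which at a point are proportional to the elasticities.
Buyer share = εs/(εs + |εd|) = 1.1/(1.1 + 0.9) = 0.55; seller share = |εd|/(εs + |εd|) = 0.45.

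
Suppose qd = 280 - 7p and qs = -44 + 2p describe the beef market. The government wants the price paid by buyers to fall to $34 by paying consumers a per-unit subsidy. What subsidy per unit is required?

At a buyer price of 34, quantity demanded is 280 − 7·34 = 42.
Sellers supply 42 only when they receive ps with -44 + 2·ps = 42, i.e. ps = 43.
s = ps − pb = 43 − 34 = 9.

Required subsidy s = $9 per unit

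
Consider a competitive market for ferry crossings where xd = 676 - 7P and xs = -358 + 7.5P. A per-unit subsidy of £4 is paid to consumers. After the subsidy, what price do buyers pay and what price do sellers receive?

Pre-subsidy: 676 - 7P = -358 + 7.5P gives P* = 2068/29, x* = 5128/29.
With the rebate, buyers effectively pay Pb = Ps − 4, where Ps is the price sellers receive.
Demand in terms of Ps becomes xd = 676 − 7(Ps − 4) = 704 - 7Ps. Setting this equal to supply: 704 - 7Ps = -358 + 7.5Ps, so Ps = 2124/29.
Buyers pay Pb = 2124/29 − 4 = 2008/29; x' = -358 + 7.5·(2124/29) = 5548/29.

Buyers pay 2008/29; sellers receive 2124/29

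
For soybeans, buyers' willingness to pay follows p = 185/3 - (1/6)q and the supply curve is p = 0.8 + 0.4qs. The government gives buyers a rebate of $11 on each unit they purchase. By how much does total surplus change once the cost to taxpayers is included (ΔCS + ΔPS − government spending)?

Net change in total surplus = -1815/17

Pre-subsidy: 185/3 - (1/6)q = 0.8 + 0.4q gives q* = 1826/17 and p* = 744/17.
With the rebate, buyers effectively pay pb = ps − 11, where ps is the price sellers receive.
On the curves, pb = 185/3 - (1/6)q and ps = 0.8 + 0.4q; the wedge ps − pb = 11 gives 0.8 + 0.4q − (185/3 - (1/6)q) = 11, so q' = 2156/17.
Then pb = 185/3 − (1/6)·(2156/17) = 689/17 and ps = 0.8 + 0.4·(2156/17) = 876/17.
ΔCS = ½(1826/17 + 2156/17)(744/17 − 689/17) = 109505/289; ΔPS = ½(1826/17 + 2156/17)(876/17 − 744/17) = 262812/289.
Government spending = 11 × 2156/17 = 23716/17.
Net change = 109505/289 + 262812/289 − 23716/17 = -1815/17. The loss equals the DWL triangle ½·11·330/17.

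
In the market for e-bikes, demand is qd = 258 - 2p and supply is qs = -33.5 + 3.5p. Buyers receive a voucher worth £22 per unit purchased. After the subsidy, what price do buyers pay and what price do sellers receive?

Buyers pay £39; sellers receive £61

Pre-subsidy: 258 - 2p = -33.5 + 3.5p gives p* = 53, q* = 152.
With the rebate, buyers effectively pay pb = ps − 22, where ps is the price sellers receive.
Demand in terms of ps becomes qd = 258 − 2(ps − 22) = 302 - 2ps. Setting this equal to supply: 302 - 2ps = -33.5 + 3.5ps, so ps = 61.
Buyers pay pb = 61 − 22 = 39; q' = -33.5 + 3.5·61 = 180.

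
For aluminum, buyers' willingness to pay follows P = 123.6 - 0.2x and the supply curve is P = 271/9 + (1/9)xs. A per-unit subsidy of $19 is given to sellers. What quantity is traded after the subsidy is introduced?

Pre-subsidy: 123.6 - 0.2x = 271/9 + (1/9)x gives x* = 300.5 and P* = 63.5.
With the subsidy, sellers receive Ps = Pb + 19 for each unit, where Pb is the price buyers pay.
On the curves, Pb = 123.6 - 0.2x and Ps = 271/9 + (1/9)x; the wedge Ps − Pb = 19 gives 271/9 + (1/9)x − (123.6 - 0.2x) = 19, so x' = 2531/7.
Then Pb = 123.6 − 0.2·(2531/7) = 359/7 and Ps = 271/9 + (1/9)·(2531/7) = 492/7.

x' = 2531/7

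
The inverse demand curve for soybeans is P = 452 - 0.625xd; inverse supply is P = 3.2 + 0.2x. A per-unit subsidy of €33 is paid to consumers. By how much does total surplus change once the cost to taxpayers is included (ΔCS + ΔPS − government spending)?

Net change in total surplus = -€660

Pre-subsidy: 452 - 0.625x = 3.2 + 0.2x gives x* = 544 and P* = 112.
With the rebate, buyers effectively pay Pb = Ps − 33, where Ps is the price sellers receive.
On the curves, Pb = 452 - 0.625x and Ps = 3.2 + 0.2x; the wedge Ps − Pb = 33 gives 3.2 + 0.2x − (452 - 0.625x) = 33, so x' = 584.
Then Pb = 452 − 0.625·584 = 87 and Ps = 3.2 + 0.2·584 = 120.
ΔCS = ½(544 + 584)(112 − 87) = 14100; ΔPS = ½(544 + 584)(120 − 112) = 4512.
Government spending = 33 × 584 = 19272.
Net change = 14100 + 4512 − 19272 = -660. The loss equals the DWL triangle ½·33·40.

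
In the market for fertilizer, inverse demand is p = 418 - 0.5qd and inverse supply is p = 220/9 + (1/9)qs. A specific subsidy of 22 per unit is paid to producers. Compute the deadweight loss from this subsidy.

Deadweight loss = 396

Pre-subsidy: 418 - 0.5q = 220/9 + (1/9)q gives q* = 644 and p* = 96.
With the subsidy, sellers receive ps = pb + 22 for each unit, where pb is the price buyers pay.
On the curves, pb = 418 - 0.5q and ps = 220/9 + (1/9)q; the wedge ps − pb = 22 gives 220/9 + (1/9)q − (418 - 0.5q) = 22, so q' = 680.
Then pb = 418 − 0.5·680 = 78 and ps = 220/9 + (1/9)·680 = 100.
The subsidy expands output by 680 − 644 = 36 past the efficient level; on those units the gap between marginal cost and willingness to pay runs from 0 up to 22.
DWL = ½ × 22 × 36 = 396.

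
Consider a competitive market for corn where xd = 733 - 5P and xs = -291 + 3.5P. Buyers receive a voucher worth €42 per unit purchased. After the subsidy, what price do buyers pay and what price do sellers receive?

Pre-subsidy: 733 - 5P = -291 + 3.5P gives P* = 2048/17, x* = 2221/17.
With the rebate, buyers effectively pay Pb = Ps − 42, where Ps is the price sellers receive.
Demand in terms of Ps becomes xd = 733 − 5(Ps − 42) = 943 - 5Ps. Setting this equal to supply: 943 - 5Ps = -291 + 3.5Ps, so Ps = 2468/17.
Buyers pay Pb = 2468/17 − 42 = 1754/17; x' = -291 + 3.5·(2468/17) = 3691/17.

Buyers pay 1754/17; sellers receive 2468/17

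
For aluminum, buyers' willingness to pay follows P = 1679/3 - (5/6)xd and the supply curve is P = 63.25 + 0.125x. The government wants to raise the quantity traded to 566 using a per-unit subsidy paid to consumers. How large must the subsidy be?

Required subsidy s = 46 per unit

At x = 566, from the demand curve buyers pay Pb = 1679/3 − (5/6)·566 = 88; from the supply curve sellers need Ps = 63.25 + 0.125·566 = 134.
The subsidy must fill the gap: s = Ps − Pb = 134 − 88 = 46.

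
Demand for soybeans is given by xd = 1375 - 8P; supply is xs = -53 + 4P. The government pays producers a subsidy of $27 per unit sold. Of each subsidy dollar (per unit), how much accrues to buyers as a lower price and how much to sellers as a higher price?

Pre-subsidy: 1375 - 8P = -53 + 4P gives P* = 119, x* = 423.
With the subsidy, sellers receive Ps = Pb + 27 for each unit, where Pb is the price buyers pay.
Supply in terms of Pb becomes xs = -53 + 4(Pb + 27) = 55 + 4Pb. Setting this equal to demand: 1375 - 8Pb = 55 + 4Pb, so Pb = 110.
Sellers receive Ps = 110 + 27 = 137; x' = 1375 − 8·110 = 495.
Buyers' price falls by P* − Pb = 119 − 110 = 9; sellers' price rises by Ps − P* = 137 − 119 = 18.

Buyers gain $9 per unit; sellers gain $18 per unit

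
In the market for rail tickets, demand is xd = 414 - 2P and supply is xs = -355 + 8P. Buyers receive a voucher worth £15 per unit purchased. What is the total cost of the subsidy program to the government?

Government cost = £4263

Pre-subsidy: 414 - 2P = -355 + 8P gives P* = 76.9, x* = 260.2.
With the rebate, buyers effectively pay Pb = Ps − 15, where Ps is the price sellers receive.
Demand in terms of Ps becomes xd = 414 − 2(Ps − 15) = 444 - 2Ps. Setting this equal to supply: 444 - 2Ps = -355 + 8Ps, so Ps = 79.9.
Buyers pay Pb = 79.9 − 15 = 64.9; x' = -355 + 8·79.9 = 284.2.
Government outlay = subsidy × quantity = 15 × 284.2 = 4263.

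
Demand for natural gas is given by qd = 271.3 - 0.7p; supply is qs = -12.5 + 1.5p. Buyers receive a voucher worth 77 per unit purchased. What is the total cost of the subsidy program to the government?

Pre-subsidy: 271.3 - 0.7p = -12.5 + 1.5p gives p* = 129, q* = 181.
With the rebate, buyers effectively pay pb = ps − 77, where ps is the price sellers receive.
Demand in terms of ps becomes qd = 271.3 − 0.7(ps − 77) = 325.2 - 0.7ps. Setting this equal to supply: 325.2 - 0.7ps = -12.5 + 1.5ps, so ps = 153.5.
Buyers pay pb = 153.5 − 77 = 76.5; q' = -12.5 + 1.5·153.5 = 217.75.
Government outlay = subsidy × quantity = 77 × 217.75 = 16766.75.

Government cost = 16766.75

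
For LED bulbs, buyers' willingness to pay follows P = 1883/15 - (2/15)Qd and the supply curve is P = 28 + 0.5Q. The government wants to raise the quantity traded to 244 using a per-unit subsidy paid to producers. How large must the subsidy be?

Required subsidy s = 57 per unit

At Q = 244, from the demand curve buyers pay Pb = 1883/15 − (2/15)·244 = 93; from the supply curve sellers need Ps = 28 + 0.5·244 = 150.
The subsidy must fill the gap: s = Ps − Pb = 150 − 93 = 57.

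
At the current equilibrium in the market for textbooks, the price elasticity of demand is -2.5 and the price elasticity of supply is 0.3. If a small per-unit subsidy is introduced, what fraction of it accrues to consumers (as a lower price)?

Consumer share = 3/28

For a small subsidy around the equilibrium, the benefit split depends on the relative slopes, which at a point are proportional to the elasticities.
Buyer share = εs/(εs + |εd|) = 0.3/(0.3 + 2.5) = 3/28; seller share = |εd|/(εs + |εd|) = 25/28.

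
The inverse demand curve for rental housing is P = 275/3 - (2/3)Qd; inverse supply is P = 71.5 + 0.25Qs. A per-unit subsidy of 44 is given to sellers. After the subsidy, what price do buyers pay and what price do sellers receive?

Buyers pay 45; sellers receive 89

Pre-subsidy: 275/3 - (2/3)Q = 71.5 + 0.25Q gives Q* = 22 and P* = 77.
With the subsidy, sellers receive Ps = Pb + 44 for each unit, where Pb is the price buyers pay.
On the curves, Pb = 275/3 - (2/3)Q and Ps = 71.5 + 0.25Q; the wedge Ps − Pb = 44 gives 71.5 + 0.25Q − (275/3 - (2/3)Q) = 44, so Q' = 70.
Then Pb = 275/3 − (2/3)·70 = 45 and Ps = 71.5 + 0.25·70 = 89.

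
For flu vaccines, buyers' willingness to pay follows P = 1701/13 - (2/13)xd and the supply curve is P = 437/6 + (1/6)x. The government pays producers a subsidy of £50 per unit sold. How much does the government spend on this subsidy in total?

Government cost = £16850

Pre-subsidy: 1701/13 - (2/13)x = 437/6 + (1/6)x gives x* = 181 and P* = 103.
With the subsidy, sellers receive Ps = Pb + 50 for each unit, where Pb is the price buyers pay.
On the curves, Pb = 1701/13 - (2/13)x and Ps = 437/6 + (1/6)x; the wedge Ps − Pb = 50 gives 437/6 + (1/6)x − (1701/13 - (2/13)x) = 50, so x' = 337.
Then Pb = 1701/13 − (2/13)·337 = 79 and Ps = 437/6 + (1/6)·337 = 129.
Government outlay = subsidy × quantity = 50 × 337 = 16850.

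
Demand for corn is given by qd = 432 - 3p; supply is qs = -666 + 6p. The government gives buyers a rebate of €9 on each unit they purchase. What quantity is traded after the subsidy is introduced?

q' = 84

Pre-subsidy: 432 - 3p = -666 + 6p gives p* = 122, q* = 66.
With the rebate, buyers effectively pay pb = ps − 9, where ps is the price sellers receive.
Demand in terms of ps becomes qd = 432 − 3(ps − 9) = 459 - 3ps. Setting this equal to supply: 459 - 3ps = -666 + 6ps, so ps = 125.
Buyers pay pb = 125 − 9 = 116; q' = -666 + 6·125 = 84.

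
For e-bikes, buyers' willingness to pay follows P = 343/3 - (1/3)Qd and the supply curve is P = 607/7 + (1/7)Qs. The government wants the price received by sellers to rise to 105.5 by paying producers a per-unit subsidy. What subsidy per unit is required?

At a seller price of 105.5, quantity supplied is -607 + 7·105.5 = 131.5.
Buyers absorb 131.5 only when they pay Pb = 343/3 − (1/3)·131.5 = 70.5.
s = Ps − Pb = 105.5 − 70.5 = 35.

Required subsidy s = 35 per unit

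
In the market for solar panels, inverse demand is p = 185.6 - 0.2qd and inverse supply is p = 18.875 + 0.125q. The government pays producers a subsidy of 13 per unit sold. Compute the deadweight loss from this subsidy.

Deadweight loss = 260

Pre-subsidy: 185.6 - 0.2q = 18.875 + 0.125q gives q* = 513 and p* = 83.
With the subsidy, sellers receive ps = pb + 13 for each unit, where pb is the price buyers pay.
On the curves, pb = 185.6 - 0.2q and ps = 18.875 + 0.125q; the wedge ps − pb = 13 gives 18.875 + 0.125q − (185.6 - 0.2q) = 13, so q' = 553.
Then pb = 185.6 − 0.2·553 = 75 and ps = 18.875 + 0.125·553 = 88.
The subsidy expands output by 553 − 513 = 40 past the efficient level; on those units the gap between marginal cost and willingness to pay runs from 0 up to 13.
DWL = ½ × 13 × 40 = 260.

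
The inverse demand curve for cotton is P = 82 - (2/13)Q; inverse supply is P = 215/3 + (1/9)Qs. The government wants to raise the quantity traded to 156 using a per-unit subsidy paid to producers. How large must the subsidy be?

At Q = 156, from the demand curve buyers pay Pb = 82 − (2/13)·156 = 58; from the supply curve sellers need Ps = 215/3 + (1/9)·156 = 89.
The subsidy must fill the gap: s = Ps − Pb = 89 − 58 = 31.

Required subsidy s = 31 per unit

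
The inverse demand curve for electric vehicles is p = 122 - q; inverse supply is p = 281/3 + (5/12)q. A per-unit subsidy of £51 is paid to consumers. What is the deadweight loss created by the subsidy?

Pre-subsidy: 122 - q = 281/3 + (5/12)q gives q* = 20 and p* = 102.
With the rebate, buyers effectively pay pb = ps − 51, where ps is the price sellers receive.
On the curves, pb = 122 - q and ps = 281/3 + (5/12)q; the wedge ps − pb = 51 gives 281/3 + (5/12)q − (122 - q) = 51, so q' = 56.
Then pb = 122 − 1·56 = 66 and ps = 281/3 + (5/12)·56 = 117.
The subsidy expands output by 56 − 20 = 36 past the efficient level; on those units the gap between marginal cost and willingness to pay runs from 0 up to 51.
DWL = ½ × 51 × 36 = 918.

Deadweight loss = £918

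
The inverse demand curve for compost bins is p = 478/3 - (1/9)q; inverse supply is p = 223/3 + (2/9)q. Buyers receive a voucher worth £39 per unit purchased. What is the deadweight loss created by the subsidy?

Deadweight loss = £2281.5

Pre-subsidy: 478/3 - (1/9)q = 223/3 + (2/9)q gives q* = 255 and p* = 131.
With the rebate, buyers effectively pay pb = ps − 39, where ps is the price sellers receive.
On the curves, pb = 478/3 - (1/9)q and ps = 223/3 + (2/9)q; the wedge ps − pb = 39 gives 223/3 + (2/9)q − (478/3 - (1/9)q) = 39, so q' = 372.
Then pb = 478/3 − (1/9)·372 = 118 and ps = 223/3 + (2/9)·372 = 157.
The subsidy expands output by 372 − 255 = 117 past the efficient level; on those units the gap between marginal cost and willingness to pay runs from 0 up to 39.
DWL = ½ × 39 × 117 = 2281.5.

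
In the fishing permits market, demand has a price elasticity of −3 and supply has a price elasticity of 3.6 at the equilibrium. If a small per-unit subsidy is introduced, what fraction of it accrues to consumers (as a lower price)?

For a small subsidy around the equilibrium, the benefit split depends on the relative slopes, which at a point are proportional to the elasticities.
Buyer share = εs/(εs + |εd|) = 3.6/(3.6 + 3) = 6/11; seller share = |εd|/(εs + |εd|) = 5/11.

Consumer share = 6/11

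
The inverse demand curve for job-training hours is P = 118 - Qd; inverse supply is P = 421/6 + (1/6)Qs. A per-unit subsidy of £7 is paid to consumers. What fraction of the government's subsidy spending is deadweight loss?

DWL / government spending = 3/47

Pre-subsidy: 118 - Q = 421/6 + (1/6)Q gives Q* = 41 and P* = 77.
With the rebate, buyers effectively pay Pb = Ps − 7, where Ps is the price sellers receive.
On the curves, Pb = 118 - Q and Ps = 421/6 + (1/6)Q; the wedge Ps − Pb = 7 gives 421/6 + (1/6)Q − (118 - Q) = 7, so Q' = 47.
Then Pb = 118 − 1·47 = 71 and Ps = 421/6 + (1/6)·47 = 78.
ΔCS = ½(41 + 47)(77 − 71) = 264; ΔPS = ½(41 + 47)(78 − 77) = 44.
Government spending = 7 × 47 = 329.
DWL = ½ × 7 × (47 − 41) = 21; fraction = 21 / 329 = 3/47.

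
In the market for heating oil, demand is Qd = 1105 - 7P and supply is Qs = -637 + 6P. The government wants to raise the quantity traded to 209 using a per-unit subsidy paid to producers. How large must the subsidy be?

At Q = 209, invert demand for the buyer price: Pb = (1105 − 209)/7 = 128; invert supply for the seller price: Ps = (209 − (-637))/6 = 141.
The subsidy must fill the gap: s = Ps − Pb = 141 − 128 = 13.

Required subsidy s = 13 per unit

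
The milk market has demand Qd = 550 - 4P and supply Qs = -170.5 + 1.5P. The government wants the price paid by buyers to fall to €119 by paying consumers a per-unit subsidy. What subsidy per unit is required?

At a buyer price of 119, quantity demanded is 550 − 4·119 = 74.
Sellers supply 74 only when they receive Ps with -170.5 + 1.5·Ps = 74, i.e. Ps = 163.
s = Ps − Pb = 163 − 119 = 44.

Required subsidy s = €44 per unit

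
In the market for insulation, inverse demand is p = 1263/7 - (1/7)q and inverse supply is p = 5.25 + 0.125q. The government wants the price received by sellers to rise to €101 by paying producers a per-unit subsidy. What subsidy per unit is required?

At a seller price of 101, quantity supplied is -42 + 8·101 = 766.
Buyers absorb 766 only when they pay pb = 1263/7 − (1/7)·766 = 71.
s = ps − pb = 101 − 71 = 30.

Required subsidy s = €30 per unit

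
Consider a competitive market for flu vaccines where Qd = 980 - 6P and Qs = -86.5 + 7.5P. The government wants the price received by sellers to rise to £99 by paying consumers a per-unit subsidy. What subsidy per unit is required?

At a seller price of 99, quantity supplied is -86.5 + 7.5·99 = 656.
Buyers absorb 656 only when they pay Pb with 980 − 6·Pb = 656, i.e. Pb = 54.
s = Ps − Pb = 99 − 54 = 45.

Required subsidy s = £45 per unit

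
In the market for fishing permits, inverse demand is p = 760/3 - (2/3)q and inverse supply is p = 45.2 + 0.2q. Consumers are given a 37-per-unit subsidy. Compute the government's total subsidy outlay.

Government cost = 136049/13

Pre-subsidy: 760/3 - (2/3)q = 45.2 + 0.2q gives q* = 3122/13 and p* = 1212/13.
With the rebate, buyers effectively pay pb = ps − 37, where ps is the price sellers receive.
On the curves, pb = 760/3 - (2/3)q and ps = 45.2 + 0.2q; the wedge ps − pb = 37 gives 45.2 + 0.2q − (760/3 - (2/3)q) = 37, so q' = 3677/13.
Then pb = 760/3 − (2/3)·(3677/13) = 842/13 and ps = 45.2 + 0.2·(3677/13) = 1323/13.
Government outlay = subsidy × quantity = 37 × 3677/13 = 136049/13.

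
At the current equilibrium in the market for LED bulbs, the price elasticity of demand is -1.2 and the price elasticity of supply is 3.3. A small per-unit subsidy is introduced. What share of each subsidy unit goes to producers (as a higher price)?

For a small subsidy around the equilibrium, the benefit split depends on the relative slopes, which at a point are proportional to the elasticities.
Buyer share = εs/(εs + |εd|) = 3.3/(3.3 + 1.2) = 11/15; seller share = |εd|/(εs + |εd|) = 4/15.
So producers capture 4/15 of the subsidy.

Producer share = 4/15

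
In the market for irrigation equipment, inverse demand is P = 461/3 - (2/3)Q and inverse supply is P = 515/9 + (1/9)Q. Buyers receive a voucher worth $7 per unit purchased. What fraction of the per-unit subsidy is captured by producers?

Producer share = 1/7

Pre-subsidy: 461/3 - (2/3)Q = 515/9 + (1/9)Q gives Q* = 124 and P* = 71.
With the rebate, buyers effectively pay Pb = Ps − 7, where Ps is the price sellers receive.
On the curves, Pb = 461/3 - (2/3)Q and Ps = 515/9 + (1/9)Q; the wedge Ps − Pb = 7 gives 515/9 + (1/9)Q − (461/3 - (2/3)Q) = 7, so Q' = 133.
Then Pb = 461/3 − (2/3)·133 = 65 and Ps = 515/9 + (1/9)·133 = 72.
Buyers' price falls by P* − Pb = 71 − 65 = 6; sellers' price rises by Ps − P* = 72 − 71 = 1.
So producers capture 1/7 = 1/7 of each unit of subsidy.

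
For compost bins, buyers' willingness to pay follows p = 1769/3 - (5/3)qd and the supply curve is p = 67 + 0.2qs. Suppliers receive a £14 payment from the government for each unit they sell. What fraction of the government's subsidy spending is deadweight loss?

Pre-subsidy: 1769/3 - (5/3)q = 67 + 0.2q gives q* = 280 and p* = 123.
With the subsidy, sellers receive ps = pb + 14 for each unit, where pb is the price buyers pay.
On the curves, pb = 1769/3 - (5/3)q and ps = 67 + 0.2q; the wedge ps − pb = 14 gives 67 + 0.2q − (1769/3 - (5/3)q) = 14, so q' = 287.5.
Then pb = 1769/3 − (5/3)·287.5 = 110.5 and ps = 67 + 0.2·287.5 = 124.5.
ΔCS = ½(280 + 287.5)(123 − 110.5) = 3546.875; ΔPS = ½(280 + 287.5)(124.5 − 123) = 425.625.
Government spending = 14 × 287.5 = 4025.
DWL = ½ × 14 × (287.5 − 280) = 52.5; fraction = 52.5 / 4025 = 3/230.

DWL / government spending = 3/230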